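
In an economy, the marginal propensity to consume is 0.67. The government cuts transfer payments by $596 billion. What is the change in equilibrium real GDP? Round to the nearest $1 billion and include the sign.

The transfer change shifts disposable income by −$596 billion, so first-round consumption changes by c·ΔTR = 0.67 × (−$596 billion) = −$399.32 billion.
Expenditure multiplier = 1/(1 − MPC) = 1/(1 − 0.67) = 1/0.33 ≈ 3.03.
The transfer multiplier is c × k ≈ 2.03, so ΔY = k × (c·ΔTR) = (−$399.32 billion) / 0.33 ≈ −$1,210 billion.

−$1,210 billion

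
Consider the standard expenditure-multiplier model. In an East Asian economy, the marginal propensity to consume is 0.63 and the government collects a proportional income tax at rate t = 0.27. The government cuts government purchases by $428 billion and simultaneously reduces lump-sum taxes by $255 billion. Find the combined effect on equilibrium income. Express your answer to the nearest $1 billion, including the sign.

−$495 billion

Expenditure multiplier = 1/(1 − c(1−t)) = 1/(1 − 0.63×0.73) = 1/0.5401 ≈ 1.852.
ΔG contributes k·ΔG = (−$428 billion) / 0.5401 ≈ −$792.4 billion.
ΔT of −$255 billion changes first-round spending by −c·ΔT = +$160.65 billion, contributing k·(−c·ΔT) = (+$160.65 billion) / 0.5401 ≈ +$297.4 billion.
Net ΔY = k(ΔG − c·ΔT) = (−$267.35 billion) / 0.5401 ≈ −$495 billion.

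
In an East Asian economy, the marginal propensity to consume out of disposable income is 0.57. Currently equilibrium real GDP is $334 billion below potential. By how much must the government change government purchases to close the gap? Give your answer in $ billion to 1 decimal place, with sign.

Spending multiplier = 1/(1 − MPC) = 1/(1 − 0.57) = 1/0.43 ≈ 2.326.
Need ΔY = +$334 billion, so ΔG = ΔY/k = (+$334 billion) × 0.43 ≈ +$143.6 billion.
The government should increase government purchases by $143.6 billion.

+$143.6 billion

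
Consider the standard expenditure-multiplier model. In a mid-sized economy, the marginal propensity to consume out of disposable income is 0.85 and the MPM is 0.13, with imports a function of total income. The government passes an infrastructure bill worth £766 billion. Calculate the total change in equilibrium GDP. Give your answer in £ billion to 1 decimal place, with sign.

Spending multiplier = 1/(1 − c + m) = 1/(1 − 0.85 + 0.13) = 1/0.28 ≈ 3.571.
ΔY = k × ΔG = (+£766 billion) / 0.28 ≈ +£2,735.7 billion.

+£2,735.7 billion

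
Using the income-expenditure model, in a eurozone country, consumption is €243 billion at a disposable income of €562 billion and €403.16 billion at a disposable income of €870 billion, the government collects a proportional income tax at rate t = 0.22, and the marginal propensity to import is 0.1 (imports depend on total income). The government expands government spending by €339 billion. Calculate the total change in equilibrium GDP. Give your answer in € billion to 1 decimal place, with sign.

MPC = ΔC/ΔYd = (403.16 − 243)/(870 − 562) = 160.16/308 = 0.52.
Spending multiplier = 1/(1 − c(1−t) + m) = 1/(1 − 0.52×0.78 + 0.1) = 1/0.6944 ≈ 1.44.
ΔY = k × ΔG = (+€339 billion) / 0.6944 ≈ +€488.2 billion.

+€488.2 billion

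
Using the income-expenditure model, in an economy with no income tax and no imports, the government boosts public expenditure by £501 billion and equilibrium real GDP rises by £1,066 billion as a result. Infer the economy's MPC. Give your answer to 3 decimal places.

0.530

Implied spending multiplier k = ΔY/ΔG = 1,066/501 ≈ 2.1277.
Since k = 1/(1 − MPC), MPC = 1 − 1/k = 1 − ΔG/ΔY = 1 − 501/1,066 ≈ 0.530.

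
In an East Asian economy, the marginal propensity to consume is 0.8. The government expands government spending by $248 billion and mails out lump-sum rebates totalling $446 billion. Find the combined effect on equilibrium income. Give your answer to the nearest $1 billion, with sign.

+$3,024 billion

Expenditure multiplier = 1/(1 − MPC) = 1/(1 − 0.8) = 1/0.2 = 5.
ΔG contributes k·ΔG = (+$248 billion) / 0.2 = +$1,240 billion.
ΔT of −$446 billion changes first-round spending by −c·ΔT = +$356.8 billion, contributing k·(−c·ΔT) = (+$356.8 billion) / 0.2 = +$1,784 billion.
Net ΔY = k(ΔG − c·ΔT) = (+$604.8 billion) / 0.2 = +$3,024 billion.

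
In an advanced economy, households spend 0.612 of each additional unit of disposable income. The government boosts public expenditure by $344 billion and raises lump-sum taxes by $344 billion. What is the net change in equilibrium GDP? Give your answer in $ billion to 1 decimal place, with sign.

Expenditure multiplier = 1/(1 − MPC) = 1/(1 − 0.612) = 1/0.388 ≈ 2.577.
ΔG contributes k·ΔG = (+$344 billion) / 0.388 ≈ +$886.6 billion.
ΔT of +$344 billion changes first-round spending by −c·ΔT = −$210.528 billion, contributing k·(−c·ΔT) = (−$210.528 billion) / 0.388 ≈ −$542.6 billion.
With ΔG = ΔT and no other leakages, the balanced-budget multiplier is 1, so ΔY = ΔG = +$344 billion.

+$344.0 billion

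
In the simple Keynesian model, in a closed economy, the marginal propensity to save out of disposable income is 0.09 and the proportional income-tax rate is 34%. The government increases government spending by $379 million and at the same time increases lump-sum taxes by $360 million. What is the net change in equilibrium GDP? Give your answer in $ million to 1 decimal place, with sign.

MPC = 1 − MPS = 1 − 0.09 = 0.91.
Expenditure multiplier = 1/(1 − c(1−t)) = 1/(1 − 0.91×0.66) = 1/0.3994 ≈ 2.504.
ΔG contributes k·ΔG = (+$379 million) / 0.3994 ≈ +$948.9 million.
ΔT of +$360 million changes first-round spending by −c·ΔT = −$327.6 million, contributing k·(−c·ΔT) = (−$327.6 million) / 0.3994 ≈ −$820.2 million.
Net ΔY = k(ΔG − c·ΔT) = (+$51.4 million) / 0.3994 ≈ +$128.7 million.

+$128.7 million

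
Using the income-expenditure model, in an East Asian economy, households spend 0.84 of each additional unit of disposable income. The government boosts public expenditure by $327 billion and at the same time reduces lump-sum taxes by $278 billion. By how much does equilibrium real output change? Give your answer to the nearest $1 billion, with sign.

+$3,503 billion

Expenditure multiplier = 1/(1 − MPC) = 1/(1 − 0.84) = 1/0.16 = 6.25.
ΔG contributes k·ΔG = (+$327 billion) / 0.16 ≈ +$2,043.8 billion.
ΔT of −$278 billion changes first-round spending by −c·ΔT = +$233.52 billion, contributing k·(−c·ΔT) = (+$233.52 billion) / 0.16 = +$1,459.5 billion.
Net ΔY = k(ΔG − c·ΔT) = (+$560.52 billion) / 0.16 ≈ +$3,503 billion.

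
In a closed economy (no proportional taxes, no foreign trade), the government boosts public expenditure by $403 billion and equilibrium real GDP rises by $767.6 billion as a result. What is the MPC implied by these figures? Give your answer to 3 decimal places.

Implied spending multiplier k = ΔY/ΔG = 767.6/403 ≈ 1.9047.
Since k = 1/(1 − MPC), MPC = 1 − 1/k = 1 − ΔG/ΔY = 1 − 403/767.6 ≈ 0.475.

0.475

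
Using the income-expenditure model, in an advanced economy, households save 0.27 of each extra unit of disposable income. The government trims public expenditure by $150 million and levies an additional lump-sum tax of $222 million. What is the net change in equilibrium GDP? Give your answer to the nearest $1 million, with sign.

MPC = 1 − MPS = 1 − 0.27 = 0.73.
Expenditure multiplier = 1/(1 − MPC) = 1/(1 − 0.73) = 1/0.27 ≈ 3.704.
ΔG contributes k·ΔG = (−$150 million) / 0.27 ≈ −$555.6 million.
ΔT of +$222 million changes first-round spending by −c·ΔT = −$162.06 million, contributing k·(−c·ΔT) = (−$162.06 million) / 0.27 ≈ −$600.2 million.
Net ΔY = k(ΔG − c·ΔT) = (−$312.06 million) / 0.27 ≈ −$1,156 million.

−$1,156 million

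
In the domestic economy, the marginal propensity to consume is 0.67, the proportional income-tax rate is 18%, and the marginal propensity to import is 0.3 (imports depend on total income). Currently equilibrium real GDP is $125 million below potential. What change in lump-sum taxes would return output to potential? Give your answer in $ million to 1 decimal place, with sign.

Spending multiplier = 1/(1 − c(1−t) + m) = 1/(1 − 0.67×0.82 + 0.3) = 1/0.7506 ≈ 1.332.
Tax multiplier = −c·k = −0.67/0.7506 ≈ −0.893. Need ΔY = +$125 million, so ΔT = ΔY/(−c·k) = −(+$125 million) × 0.7506 / 0.67 ≈ −$140 million.
The government should cut lump-sum taxes by $140 million.

−$140.0 million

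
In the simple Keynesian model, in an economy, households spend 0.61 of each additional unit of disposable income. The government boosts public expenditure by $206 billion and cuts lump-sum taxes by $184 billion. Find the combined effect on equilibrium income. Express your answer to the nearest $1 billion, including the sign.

Expenditure multiplier = 1/(1 − MPC) = 1/(1 − 0.61) = 1/0.39 ≈ 2.564.
ΔG contributes k·ΔG = (+$206 billion) / 0.39 ≈ +$528.2 billion.
ΔT of −$184 billion changes first-round spending by −c·ΔT = +$112.24 billion, contributing k·(−c·ΔT) = (+$112.24 billion) / 0.39 ≈ +$287.8 billion.
Net ΔY = k(ΔG − c·ΔT) = (+$318.24 billion) / 0.39 = +$816 billion.

+$816 billion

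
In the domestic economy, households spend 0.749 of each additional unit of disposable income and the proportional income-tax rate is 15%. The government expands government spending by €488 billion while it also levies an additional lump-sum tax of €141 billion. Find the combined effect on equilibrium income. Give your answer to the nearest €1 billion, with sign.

Expenditure multiplier = 1/(1 − c(1−t)) = 1/(1 − 0.749×0.85) = 1/0.36335 ≈ 2.752.
ΔG contributes k·ΔG = (+€488 billion) / 0.36335 ≈ +€1,343.1 billion.
ΔT of +€141 billion changes first-round spending by −c·ΔT = −€105.609 billion, contributing k·(−c·ΔT) = (−€105.609 billion) / 0.36335 ≈ −€290.7 billion.
Net ΔY = k(ΔG − c·ΔT) = (+€382.391 billion) / 0.36335 ≈ +€1,052 billion.

+€1,052 billion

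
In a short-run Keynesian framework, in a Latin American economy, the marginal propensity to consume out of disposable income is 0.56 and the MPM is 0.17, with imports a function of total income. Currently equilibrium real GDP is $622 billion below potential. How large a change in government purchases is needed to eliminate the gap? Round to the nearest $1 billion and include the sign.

Spending multiplier = 1/(1 − c + m) = 1/(1 − 0.56 + 0.17) = 1/0.61 ≈ 1.639.
Need ΔY = +$622 billion, so ΔG = ΔY/k = (+$622 billion) × 0.61 ≈ +$379 billion.
The government should increase government purchases by $379 billion.

+$379 billion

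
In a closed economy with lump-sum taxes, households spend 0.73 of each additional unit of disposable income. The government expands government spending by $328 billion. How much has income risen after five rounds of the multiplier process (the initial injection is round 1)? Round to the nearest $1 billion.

$963 billion

Round 1 adds ΔG = $328 billion; each later round is MPC = 0.73 times the previous.
After 5 rounds: 328 + 239.44 + 174.7912 + 127.597576 + 93.14623048 = ΔG·(1 − c^5)/(1 − c) = 328 × (1 − 0.2073071593)/0.27 ≈ $963 billion.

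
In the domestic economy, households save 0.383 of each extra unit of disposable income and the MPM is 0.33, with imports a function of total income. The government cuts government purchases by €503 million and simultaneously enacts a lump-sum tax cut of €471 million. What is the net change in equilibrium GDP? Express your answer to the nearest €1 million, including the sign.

MPC = 1 − MPS = 1 − 0.383 = 0.617.
Expenditure multiplier = 1/(1 − c + m) = 1/(1 − 0.617 + 0.33) = 1/0.713 ≈ 1.403.
ΔG contributes k·ΔG = (−€503 million) / 0.713 ≈ −€705.5 million.
ΔT of −€471 million changes first-round spending by −c·ΔT = +€290.607 million, contributing k·(−c·ΔT) = (+€290.607 million) / 0.713 ≈ +€407.6 million.
Net ΔY = k(ΔG − c·ΔT) = (−€212.393 million) / 0.713 ≈ −€298 million.

−€298 million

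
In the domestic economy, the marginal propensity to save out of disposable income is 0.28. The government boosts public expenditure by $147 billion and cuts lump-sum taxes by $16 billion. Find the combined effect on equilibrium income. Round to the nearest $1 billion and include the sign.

+$566 billion

MPC = 1 − MPS = 1 − 0.28 = 0.72.
Expenditure multiplier = 1/(1 − MPC) = 1/(1 − 0.72) = 1/0.28 ≈ 3.571.
ΔG contributes k·ΔG = (+$147 billion) / 0.28 = +$525 billion.
ΔT of −$16 billion changes first-round spending by −c·ΔT = +$11.52 billion, contributing k·(−c·ΔT) = (+$11.52 billion) / 0.28 ≈ +$41.1 billion.
Net ΔY = k(ΔG − c·ΔT) = (+$158.52 billion) / 0.28 ≈ +$566 billion.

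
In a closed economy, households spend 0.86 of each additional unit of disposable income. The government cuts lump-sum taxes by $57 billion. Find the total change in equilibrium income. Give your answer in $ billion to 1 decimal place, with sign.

A lump-sum tax change of −$57 billion shifts disposable income by +$57 billion; first-round consumption changes by −c × ΔT = −0.86 × (−$57 billion) = +$49.02 billion.
Expenditure multiplier = 1/(1 − MPC) = 1/(1 − 0.86) = 1/0.14 ≈ 7.143.
The tax multiplier is −c × k ≈ −6.143, so ΔY = k × (−c·ΔT) = (+$49.02 billion) / 0.14 ≈ +$350.1 billion.

+$350.1 billion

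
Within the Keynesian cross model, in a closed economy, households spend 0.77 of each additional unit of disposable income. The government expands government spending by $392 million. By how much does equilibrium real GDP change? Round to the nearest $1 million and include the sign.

Government-spending multiplier = 1/(1 − MPC) = 1/(1 − 0.77) = 1/0.23 ≈ 4.348.
ΔY = k × ΔG = (+$392 million) / 0.23 ≈ +$1,704 million.

+$1,704 million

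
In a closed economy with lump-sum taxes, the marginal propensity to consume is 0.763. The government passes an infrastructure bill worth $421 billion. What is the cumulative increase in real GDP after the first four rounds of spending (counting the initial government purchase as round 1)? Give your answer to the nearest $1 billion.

$1,174 billion

Round 1 adds ΔG = $421 billion; each later round is MPC = 0.763 times the previous.
After 4 rounds: 421 + 321.223 + 245.093149 + 187.006072687 = ΔG·(1 − c^4)/(1 − c) = 421 × (1 − 0.338920744561)/0.237 ≈ $1,174 billion.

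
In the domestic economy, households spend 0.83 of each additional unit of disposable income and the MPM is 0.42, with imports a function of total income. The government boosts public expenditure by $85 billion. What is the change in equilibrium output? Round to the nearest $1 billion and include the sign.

+$144 billion

Government-spending multiplier = 1/(1 − c + m) = 1/(1 − 0.83 + 0.42) = 1/0.59 ≈ 1.695.
ΔY = k × ΔG = (+$85 billion) / 0.59 ≈ +$144 billion.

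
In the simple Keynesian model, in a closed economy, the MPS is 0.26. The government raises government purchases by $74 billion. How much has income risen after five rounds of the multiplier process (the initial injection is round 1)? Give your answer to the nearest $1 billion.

$221 billion

MPC = 1 − MPS = 1 − 0.26 = 0.74.
Round 1 adds ΔG = $74 billion; each later round is MPC = 0.74 times the previous.
After 5 rounds: 74 + 54.76 + 40.5224 + 29.986576 + 22.19006624 = ΔG·(1 − c^5)/(1 − c) = 74 × (1 − 0.2219006624)/0.26 ≈ $221 billion.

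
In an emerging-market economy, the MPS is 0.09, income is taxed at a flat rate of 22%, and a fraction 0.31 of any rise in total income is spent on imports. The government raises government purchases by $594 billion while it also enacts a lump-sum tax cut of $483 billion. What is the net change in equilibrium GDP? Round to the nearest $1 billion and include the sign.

MPC = 1 − MPS = 1 − 0.09 = 0.91.
Expenditure multiplier = 1/(1 − c(1−t) + m) = 1/(1 − 0.91×0.78 + 0.31) = 1/0.6002 ≈ 1.666.
ΔG contributes k·ΔG = (+$594 billion) / 0.6002 ≈ +$989.7 billion.
ΔT of −$483 billion changes first-round spending by −c·ΔT = +$439.53 billion, contributing k·(−c·ΔT) = (+$439.53 billion) / 0.6002 ≈ +$732.3 billion.
Net ΔY = k(ΔG − c·ΔT) = (+$1,033.53 billion) / 0.6002 ≈ +$1,722 billion.

+$1,722 billion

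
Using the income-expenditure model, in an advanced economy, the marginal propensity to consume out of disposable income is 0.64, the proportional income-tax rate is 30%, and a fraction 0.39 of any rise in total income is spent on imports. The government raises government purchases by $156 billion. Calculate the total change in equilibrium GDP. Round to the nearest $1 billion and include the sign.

Expenditure multiplier = 1/(1 − c(1−t) + m) = 1/(1 − 0.64×0.7 + 0.39) = 1/0.942 ≈ 1.062.
ΔY = k × ΔG = (+$156 billion) / 0.942 ≈ +$166 billion.

+$166 billion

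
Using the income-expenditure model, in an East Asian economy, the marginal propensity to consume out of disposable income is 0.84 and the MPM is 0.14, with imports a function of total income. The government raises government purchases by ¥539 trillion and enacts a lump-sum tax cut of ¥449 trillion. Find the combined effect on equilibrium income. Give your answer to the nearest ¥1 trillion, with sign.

+¥3,054 trillion

Expenditure multiplier = 1/(1 − c + m) = 1/(1 − 0.84 + 0.14) = 1/0.3 ≈ 3.333.
ΔG contributes k·ΔG = (+¥539 trillion) / 0.3 ≈ +¥1,796.7 trillion.
ΔT of −¥449 trillion changes first-round spending by −c·ΔT = +¥377.16 trillion, contributing k·(−c·ΔT) = (+¥377.16 trillion) / 0.3 = +¥1,257.2 trillion.
Net ΔY = k(ΔG − c·ΔT) = (+¥916.16 trillion) / 0.3 ≈ +¥3,054 trillion.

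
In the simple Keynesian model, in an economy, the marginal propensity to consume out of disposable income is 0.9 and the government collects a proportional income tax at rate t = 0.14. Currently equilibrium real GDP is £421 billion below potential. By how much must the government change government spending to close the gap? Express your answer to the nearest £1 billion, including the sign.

Spending multiplier = 1/(1 − c(1−t)) = 1/(1 − 0.9×0.86) = 1/0.226 ≈ 4.425.
Need ΔY = +£421 billion, so ΔG = ΔY/k = (+£421 billion) × 0.226 ≈ +£95 billion.
The government should increase government spending by £95 billion.

+£95 billion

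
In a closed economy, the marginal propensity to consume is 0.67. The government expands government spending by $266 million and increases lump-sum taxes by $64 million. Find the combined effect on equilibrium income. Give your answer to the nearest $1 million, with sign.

+$676 million

Expenditure multiplier = 1/(1 − MPC) = 1/(1 − 0.67) = 1/0.33 ≈ 3.03.
ΔG contributes k·ΔG = (+$266 million) / 0.33 ≈ +$806.1 million.
ΔT of +$64 million changes first-round spending by −c·ΔT = −$42.88 million, contributing k·(−c·ΔT) = (−$42.88 million) / 0.33 ≈ −$129.9 million.
Net ΔY = k(ΔG − c·ΔT) = (+$223.12 million) / 0.33 ≈ +$676 million.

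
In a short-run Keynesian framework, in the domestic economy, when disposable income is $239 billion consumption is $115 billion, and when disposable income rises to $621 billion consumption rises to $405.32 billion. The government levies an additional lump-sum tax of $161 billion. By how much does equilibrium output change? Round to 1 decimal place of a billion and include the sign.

MPC = ΔC/ΔYd = (405.32 − 115)/(621 − 239) = 290.32/382 = 0.76.
A lump-sum tax change of +$161 billion shifts disposable income by −$161 billion; first-round consumption changes by −c × ΔT = −0.76 × (+$161 billion) = −$122.36 billion.
Expenditure multiplier = 1/(1 − MPC) = 1/(1 − 0.76) = 1/0.24 ≈ 4.167.
The tax multiplier is −c × k ≈ −3.167, so ΔY = k × (−c·ΔT) = (−$122.36 billion) / 0.24 ≈ −$509.8 billion.

−$509.8 billion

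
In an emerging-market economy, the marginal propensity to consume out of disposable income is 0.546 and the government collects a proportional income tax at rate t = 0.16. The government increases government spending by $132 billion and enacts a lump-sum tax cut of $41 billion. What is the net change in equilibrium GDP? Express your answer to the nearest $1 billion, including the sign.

+$285 billion

Expenditure multiplier = 1/(1 − c(1−t)) = 1/(1 − 0.546×0.84) = 1/0.54136 ≈ 1.847.
ΔG contributes k·ΔG = (+$132 billion) / 0.54136 ≈ +$243.8 billion.
ΔT of −$41 billion changes first-round spending by −c·ΔT = +$22.386 billion, contributing k·(−c·ΔT) = (+$22.386 billion) / 0.54136 ≈ +$41.4 billion.
Net ΔY = k(ΔG − c·ΔT) = (+$154.386 billion) / 0.54136 ≈ +$285 billion.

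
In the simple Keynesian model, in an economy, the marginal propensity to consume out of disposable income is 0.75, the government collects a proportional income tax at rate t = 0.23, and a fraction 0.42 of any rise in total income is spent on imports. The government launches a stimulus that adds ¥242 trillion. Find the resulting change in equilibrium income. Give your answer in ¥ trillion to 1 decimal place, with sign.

+¥287.2 trillion

Spending multiplier = 1/(1 − c(1−t) + m) = 1/(1 − 0.75×0.77 + 0.42) = 1/0.8425 ≈ 1.187.
ΔY = k × ΔG = (+¥242 trillion) / 0.8425 ≈ +¥287.2 trillion.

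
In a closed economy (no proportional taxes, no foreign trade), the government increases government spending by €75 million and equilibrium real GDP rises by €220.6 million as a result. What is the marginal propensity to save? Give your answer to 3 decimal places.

0.340

Implied spending multiplier k = ΔY/ΔG = 220.6/75 ≈ 2.9413.
Since k = 1/(1 − MPC), MPC = 1 − 1/k = 1 − ΔG/ΔY = 1 − 75/220.6 ≈ 0.660.
MPS = 1 − MPC = 0.340.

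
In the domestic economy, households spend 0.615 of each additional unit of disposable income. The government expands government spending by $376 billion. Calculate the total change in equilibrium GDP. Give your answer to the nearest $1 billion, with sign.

+$977 billion

Government-spending multiplier = 1/(1 − MPC) = 1/(1 − 0.615) = 1/0.385 ≈ 2.597.
ΔY = k × ΔG = (+$376 billion) / 0.385 ≈ +$977 billion.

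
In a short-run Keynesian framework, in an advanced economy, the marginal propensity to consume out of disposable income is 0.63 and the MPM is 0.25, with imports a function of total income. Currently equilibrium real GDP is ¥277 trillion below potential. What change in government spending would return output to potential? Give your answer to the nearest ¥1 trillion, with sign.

+¥172 trillion

Spending multiplier = 1/(1 − c + m) = 1/(1 − 0.63 + 0.25) = 1/0.62 ≈ 1.613.
Need ΔY = +¥277 trillion, so ΔG = ΔY/k = (+¥277 trillion) × 0.62 ≈ +¥172 trillion.
The government should increase government spending by ¥172 trillion.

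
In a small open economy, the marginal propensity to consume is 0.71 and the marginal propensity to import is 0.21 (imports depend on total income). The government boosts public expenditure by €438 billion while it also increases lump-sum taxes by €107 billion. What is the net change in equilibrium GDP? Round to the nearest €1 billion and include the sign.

+€724 billion

Expenditure multiplier = 1/(1 − c + m) = 1/(1 − 0.71 + 0.21) = 1/0.5 = 2.
ΔG contributes k·ΔG = (+€438 billion) / 0.5 = +€876 billion.
ΔT of +€107 billion changes first-round spending by −c·ΔT = −€75.97 billion, contributing k·(−c·ΔT) = (−€75.97 billion) / 0.5 ≈ −€151.9 billion.
Net ΔY = k(ΔG − c·ΔT) = (+€362.03 billion) / 0.5 ≈ +€724 billion.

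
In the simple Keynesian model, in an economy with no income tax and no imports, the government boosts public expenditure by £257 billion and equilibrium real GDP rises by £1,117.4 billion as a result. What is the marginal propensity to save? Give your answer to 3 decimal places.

0.230

Implied spending multiplier k = ΔY/ΔG = 1,117.4/257 ≈ 4.3479.
Since k = 1/(1 − MPC), MPC = 1 − 1/k = 1 − ΔG/ΔY = 1 − 257/1,117.4 ≈ 0.770.
MPS = 1 − MPC = 0.230.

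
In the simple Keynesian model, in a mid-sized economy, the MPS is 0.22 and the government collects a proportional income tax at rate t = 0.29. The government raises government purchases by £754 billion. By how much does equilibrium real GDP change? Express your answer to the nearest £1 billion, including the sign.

+£1,690 billion

MPC = 1 − MPS = 1 − 0.22 = 0.78.
Spending multiplier = 1/(1 − c(1−t)) = 1/(1 − 0.78×0.71) = 1/0.4462 ≈ 2.241.
ΔY = k × ΔG = (+£754 billion) / 0.4462 ≈ +£1,690 billion.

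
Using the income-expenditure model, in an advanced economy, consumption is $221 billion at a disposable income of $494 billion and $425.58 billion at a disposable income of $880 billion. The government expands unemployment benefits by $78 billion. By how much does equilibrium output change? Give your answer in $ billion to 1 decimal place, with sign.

MPC = ΔC/ΔYd = (425.58 − 221)/(880 − 494) = 204.58/386 = 0.53.
The transfer change shifts disposable income by +$78 billion, so first-round consumption changes by c·ΔTR = 0.53 × (+$78 billion) = +$41.34 billion.
Expenditure multiplier = 1/(1 − MPC) = 1/(1 − 0.53) = 1/0.47 ≈ 2.128.
The transfer multiplier is c × k ≈ 1.128, so ΔY = k × (c·ΔTR) = (+$41.34 billion) / 0.47 ≈ +$88 billion.

+$88.0 billion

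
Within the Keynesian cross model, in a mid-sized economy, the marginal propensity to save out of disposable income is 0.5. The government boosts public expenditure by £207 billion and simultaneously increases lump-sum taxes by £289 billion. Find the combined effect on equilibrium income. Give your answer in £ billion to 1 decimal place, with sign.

+£125.0 billion

MPC = 1 − MPS = 1 − 0.5 = 0.5.
Expenditure multiplier = 1/(1 − MPC) = 1/(1 − 0.5) = 1/0.5 = 2.
ΔG contributes k·ΔG = (+£207 billion) / 0.5 = +£414 billion.
ΔT of +£289 billion changes first-round spending by −c·ΔT = −£144.5 billion, contributing k·(−c·ΔT) = (−£144.5 billion) / 0.5 = −£289 billion.
Net ΔY = k(ΔG − c·ΔT) = (+£62.5 billion) / 0.5 = +£125 billion.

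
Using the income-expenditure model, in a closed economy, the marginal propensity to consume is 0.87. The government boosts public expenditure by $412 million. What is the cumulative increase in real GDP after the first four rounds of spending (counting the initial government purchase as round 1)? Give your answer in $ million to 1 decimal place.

Round 1 adds ΔG = $412 million; each later round is MPC = 0.87 times the previous.
After 4 rounds: 412 + 358.44 + 311.8428 + 271.303236 = ΔG·(1 − c^4)/(1 − c) = 412 × (1 − 0.57289761)/0.13 ≈ $1,353.6 million.

$1,353.6 million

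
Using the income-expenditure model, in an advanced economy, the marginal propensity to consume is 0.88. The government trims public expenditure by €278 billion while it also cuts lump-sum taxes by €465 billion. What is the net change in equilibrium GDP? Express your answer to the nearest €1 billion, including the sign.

Expenditure multiplier = 1/(1 − MPC) = 1/(1 − 0.88) = 1/0.12 ≈ 8.333.
ΔG contributes k·ΔG = (−€278 billion) / 0.12 ≈ −€2,316.7 billion.
ΔT of −€465 billion changes first-round spending by −c·ΔT = +€409.2 billion, contributing k·(−c·ΔT) = (+€409.2 billion) / 0.12 = +€3,410 billion.
Net ΔY = k(ΔG − c·ΔT) = (+€131.2 billion) / 0.12 ≈ +€1,093 billion.

+€1,093 billion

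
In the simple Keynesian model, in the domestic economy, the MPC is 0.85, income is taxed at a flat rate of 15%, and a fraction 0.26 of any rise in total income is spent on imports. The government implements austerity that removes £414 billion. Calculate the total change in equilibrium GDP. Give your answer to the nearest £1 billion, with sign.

−£770 billion

Government-spending multiplier = 1/(1 − c(1−t) + m) = 1/(1 − 0.85×0.85 + 0.26) = 1/0.5375 ≈ 1.86.
ΔY = k × ΔG = (−£414 billion) / 0.5375 ≈ −£770 billion.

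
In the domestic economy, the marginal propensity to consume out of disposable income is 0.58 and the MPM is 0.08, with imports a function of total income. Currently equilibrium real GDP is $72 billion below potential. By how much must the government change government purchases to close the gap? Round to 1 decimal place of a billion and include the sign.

+$36.0 billion

Spending multiplier = 1/(1 − c + m) = 1/(1 − 0.58 + 0.08) = 1/0.5 = 2.
Need ΔY = +$72 billion, so ΔG = ΔY/k = (+$72 billion) × 0.5 = +$36 billion.
The government should increase government purchases by $36 billion.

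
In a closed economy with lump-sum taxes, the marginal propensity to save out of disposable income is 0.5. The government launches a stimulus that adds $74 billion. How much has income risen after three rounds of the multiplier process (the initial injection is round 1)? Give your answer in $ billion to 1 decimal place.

MPC = 1 − MPS = 1 − 0.5 = 0.5.
Round 1 adds ΔG = $74 billion; each later round is MPC = 0.5 times the previous.
After 3 rounds: 74 + 37 + 18.5 = ΔG·(1 − c^3)/(1 − c) = 74 × (1 − 0.125)/0.5 = $129.5 billion.

$129.5 billion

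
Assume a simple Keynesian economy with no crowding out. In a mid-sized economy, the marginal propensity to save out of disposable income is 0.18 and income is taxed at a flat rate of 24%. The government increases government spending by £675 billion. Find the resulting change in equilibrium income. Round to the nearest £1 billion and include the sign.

+£1,791 billion

MPC = 1 − MPS = 1 − 0.18 = 0.82.
Spending multiplier = 1/(1 − c(1−t)) = 1/(1 − 0.82×0.76) = 1/0.3768 ≈ 2.654.
ΔY = k × ΔG = (+£675 billion) / 0.3768 ≈ +£1,791 billion.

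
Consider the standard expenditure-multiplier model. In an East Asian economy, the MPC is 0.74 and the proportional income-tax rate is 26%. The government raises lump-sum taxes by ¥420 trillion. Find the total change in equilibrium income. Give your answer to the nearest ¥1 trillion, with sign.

A lump-sum tax change of +¥420 trillion shifts disposable income by −¥420 trillion; first-round consumption changes by −c × ΔT = −0.74 × (+¥420 trillion) = −¥310.8 trillion.
Expenditure multiplier = 1/(1 − c(1−t)) = 1/(1 − 0.74×0.74) = 1/0.4524 ≈ 2.21.
The tax multiplier is −c × k ≈ −1.636, so ΔY = k × (−c·ΔT) = (−¥310.8 trillion) / 0.4524 ≈ −¥687 trillion.

−¥687 trillion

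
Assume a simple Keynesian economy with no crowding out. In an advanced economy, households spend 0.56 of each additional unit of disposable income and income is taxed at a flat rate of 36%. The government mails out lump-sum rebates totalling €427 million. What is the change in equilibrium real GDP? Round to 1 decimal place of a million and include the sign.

A lump-sum tax change of −€427 million shifts disposable income by +€427 million; first-round consumption changes by −c × ΔT = −0.56 × (−€427 million) = +€239.12 million.
Expenditure multiplier = 1/(1 − c(1−t)) = 1/(1 − 0.56×0.64) = 1/0.6416 ≈ 1.559.
The tax multiplier is −c × k ≈ −0.873, so ΔY = k × (−c·ΔT) = (+€239.12 million) / 0.6416 ≈ +€372.7 million.

+€372.7 million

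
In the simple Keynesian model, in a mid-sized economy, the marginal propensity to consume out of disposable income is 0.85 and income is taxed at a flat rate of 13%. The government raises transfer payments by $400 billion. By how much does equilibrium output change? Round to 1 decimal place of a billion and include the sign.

The transfer change shifts disposable income by +$400 billion, so first-round consumption changes by c·ΔTR = 0.85 × (+$400 billion) = +$340 billion.
Expenditure multiplier = 1/(1 − c(1−t)) = 1/(1 − 0.85×0.87) = 1/0.2605 ≈ 3.839.
The transfer multiplier is c × k ≈ 3.263, so ΔY = k × (c·ΔTR) = (+$340 billion) / 0.2605 ≈ +$1,305.2 billion.

+$1,305.2 billion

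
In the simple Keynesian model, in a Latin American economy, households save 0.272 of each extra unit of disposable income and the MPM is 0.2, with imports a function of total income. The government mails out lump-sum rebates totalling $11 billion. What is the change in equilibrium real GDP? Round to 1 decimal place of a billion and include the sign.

+$17.0 billion

MPC = 1 − MPS = 1 − 0.272 = 0.728.
A lump-sum tax change of −$11 billion shifts disposable income by +$11 billion; first-round consumption changes by −c × ΔT = −0.728 × (−$11 billion) = +$8.008 billion.
Expenditure multiplier = 1/(1 − c + m) = 1/(1 − 0.728 + 0.2) = 1/0.472 ≈ 2.119.
The tax multiplier is −c × k ≈ −1.542, so ΔY = k × (−c·ΔT) = (+$8.008 billion) / 0.472 ≈ +$17 billion.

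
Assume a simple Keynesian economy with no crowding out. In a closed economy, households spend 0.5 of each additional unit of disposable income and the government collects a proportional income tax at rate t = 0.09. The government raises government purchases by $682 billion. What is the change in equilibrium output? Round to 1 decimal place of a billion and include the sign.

+$1,251.4 billion

Expenditure multiplier = 1/(1 − c(1−t)) = 1/(1 − 0.5×0.91) = 1/0.545 ≈ 1.835.
ΔY = k × ΔG = (+$682 billion) / 0.545 ≈ +$1,251.4 billion.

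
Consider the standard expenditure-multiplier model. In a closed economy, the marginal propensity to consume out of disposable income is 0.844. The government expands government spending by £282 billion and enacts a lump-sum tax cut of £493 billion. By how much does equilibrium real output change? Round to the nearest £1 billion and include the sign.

Expenditure multiplier = 1/(1 − MPC) = 1/(1 − 0.844) = 1/0.156 ≈ 6.41.
ΔG contributes k·ΔG = (+£282 billion) / 0.156 ≈ +£1,807.7 billion.
ΔT of −£493 billion changes first-round spending by −c·ΔT = +£416.092 billion, contributing k·(−c·ΔT) = (+£416.092 billion) / 0.156 ≈ +£2,667.3 billion.
Net ΔY = k(ΔG − c·ΔT) = (+£698.092 billion) / 0.156 ≈ +£4,475 billion.

+£4,475 billion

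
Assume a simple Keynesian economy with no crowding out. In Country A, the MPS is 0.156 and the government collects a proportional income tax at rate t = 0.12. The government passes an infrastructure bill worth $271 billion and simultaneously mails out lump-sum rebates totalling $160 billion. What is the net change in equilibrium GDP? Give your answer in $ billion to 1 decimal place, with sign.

MPC = 1 − MPS = 1 − 0.156 = 0.844.
Expenditure multiplier = 1/(1 − c(1−t)) = 1/(1 − 0.844×0.88) = 1/0.25728 ≈ 3.887.
ΔG contributes k·ΔG = (+$271 billion) / 0.25728 ≈ +$1,053.3 billion.
ΔT of −$160 billion changes first-round spending by −c·ΔT = +$135.04 billion, contributing k·(−c·ΔT) = (+$135.04 billion) / 0.25728 ≈ +$524.9 billion.
Net ΔY = k(ΔG − c·ΔT) = (+$406.04 billion) / 0.25728 ≈ +$1,578.2 billion.

+$1,578.2 billion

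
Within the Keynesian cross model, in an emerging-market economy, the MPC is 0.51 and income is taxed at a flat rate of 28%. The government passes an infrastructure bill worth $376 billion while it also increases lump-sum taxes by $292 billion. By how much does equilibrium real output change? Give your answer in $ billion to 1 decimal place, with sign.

Expenditure multiplier = 1/(1 − c(1−t)) = 1/(1 − 0.51×0.72) = 1/0.6328 ≈ 1.58.
ΔG contributes k·ΔG = (+$376 billion) / 0.6328 ≈ +$594.2 billion.
ΔT of +$292 billion changes first-round spending by −c·ΔT = −$148.92 billion, contributing k·(−c·ΔT) = (−$148.92 billion) / 0.6328 ≈ −$235.3 billion.
Net ΔY = k(ΔG − c·ΔT) = (+$227.08 billion) / 0.6328 ≈ +$358.8 billion.

+$358.8 billion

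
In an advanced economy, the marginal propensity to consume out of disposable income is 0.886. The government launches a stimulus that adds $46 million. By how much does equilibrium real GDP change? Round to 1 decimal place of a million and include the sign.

+$403.5 million

Spending multiplier = 1/(1 − MPC) = 1/(1 − 0.886) = 1/0.114 ≈ 8.772.
ΔY = k × ΔG = (+$46 million) / 0.114 ≈ +$403.5 million.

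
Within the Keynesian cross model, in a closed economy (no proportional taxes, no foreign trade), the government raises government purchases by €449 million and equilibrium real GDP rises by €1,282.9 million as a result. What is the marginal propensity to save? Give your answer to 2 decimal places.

Implied spending multiplier k = ΔY/ΔG = 1,282.9/449 ≈ 2.8572.
Since k = 1/(1 − MPC), MPC = 1 − 1/k = 1 − ΔG/ΔY = 1 − 449/1,282.9 ≈ 0.65.
MPS = 1 − MPC = 0.35.

0.35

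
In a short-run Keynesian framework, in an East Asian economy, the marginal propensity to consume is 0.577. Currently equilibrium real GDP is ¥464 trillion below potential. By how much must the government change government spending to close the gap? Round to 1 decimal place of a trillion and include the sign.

+¥196.3 trillion

Spending multiplier = 1/(1 − MPC) = 1/(1 − 0.577) = 1/0.423 ≈ 2.364.
Need ΔY = +¥464 trillion, so ΔG = ΔY/k = (+¥464 trillion) × 0.423 ≈ +¥196.3 trillion.
The government should increase government spending by ¥196.3 trillion.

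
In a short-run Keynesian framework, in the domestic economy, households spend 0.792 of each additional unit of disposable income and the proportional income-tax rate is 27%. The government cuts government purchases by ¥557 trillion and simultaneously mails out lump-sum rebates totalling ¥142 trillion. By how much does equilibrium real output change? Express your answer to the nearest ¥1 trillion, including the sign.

−¥1,054 trillion

Expenditure multiplier = 1/(1 − c(1−t)) = 1/(1 − 0.792×0.73) = 1/0.42184 ≈ 2.371.
ΔG contributes k·ΔG = (−¥557 trillion) / 0.42184 ≈ −¥1,320.4 trillion.
ΔT of −¥142 trillion changes first-round spending by −c·ΔT = +¥112.464 trillion, contributing k·(−c·ΔT) = (+¥112.464 trillion) / 0.42184 ≈ +¥266.6 trillion.
Net ΔY = k(ΔG − c·ΔT) = (−¥444.536 trillion) / 0.42184 ≈ −¥1,054 trillion.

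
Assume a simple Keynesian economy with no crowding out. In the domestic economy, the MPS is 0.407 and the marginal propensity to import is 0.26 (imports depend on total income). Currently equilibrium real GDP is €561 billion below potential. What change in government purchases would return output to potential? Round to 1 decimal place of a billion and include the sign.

MPC = 1 − MPS = 1 − 0.407 = 0.593.
Spending multiplier = 1/(1 − c + m) = 1/(1 − 0.593 + 0.26) = 1/0.667 ≈ 1.499.
Need ΔY = +€561 billion, so ΔG = ΔY/k = (+€561 billion) × 0.667 ≈ +€374.2 billion.
The government should increase government purchases by €374.2 billion.

+€374.2 billion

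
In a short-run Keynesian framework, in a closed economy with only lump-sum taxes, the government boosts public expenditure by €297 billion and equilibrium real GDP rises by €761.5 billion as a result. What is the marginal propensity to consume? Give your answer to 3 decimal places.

Implied spending multiplier k = ΔY/ΔG = 761.5/297 ≈ 2.564.
Since k = 1/(1 − MPC), MPC = 1 − 1/k = 1 − ΔG/ΔY = 1 − 297/761.5 ≈ 0.610.

0.610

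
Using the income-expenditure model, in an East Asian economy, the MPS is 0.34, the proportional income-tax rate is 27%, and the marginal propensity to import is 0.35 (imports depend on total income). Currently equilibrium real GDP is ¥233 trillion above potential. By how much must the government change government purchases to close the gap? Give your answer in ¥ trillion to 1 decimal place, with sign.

MPC = 1 − MPS = 1 − 0.34 = 0.66.
Spending multiplier = 1/(1 − c(1−t) + m) = 1/(1 − 0.66×0.73 + 0.35) = 1/0.8682 ≈ 1.152.
Need ΔY = −¥233 trillion, so ΔG = ΔY/k = (−¥233 trillion) × 0.8682 ≈ −¥202.3 trillion.
The government should cut government purchases by ¥202.3 trillion.

−¥202.3 trillion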